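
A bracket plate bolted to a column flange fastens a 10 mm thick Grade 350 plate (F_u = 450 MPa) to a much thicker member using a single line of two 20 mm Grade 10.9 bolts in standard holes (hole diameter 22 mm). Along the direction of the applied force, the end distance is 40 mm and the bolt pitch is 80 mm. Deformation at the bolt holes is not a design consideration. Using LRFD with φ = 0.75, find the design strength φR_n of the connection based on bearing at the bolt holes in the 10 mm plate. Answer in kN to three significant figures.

349 kN

Per bolt r_n = 1.5 l_c t F_u ≤ 3.0 d t F_u; upper limit = 3.0 × 20 × 10 × 450 / 1000 = 270 kN.
Edge bolt: l_c = 40 − 22/2 = 29 mm → 1.5 × 29 × 10 × 450 / 1000 = 195.8 → r_n = 195.8 kN.
Interior bolts: l_c = 80 − 22 = 58 mm → 1.5 × 58 × 10 × 450 / 1000 = 391.5 → r_n = 270 kN.
R_n = 1 × 195.8 + 1 × 270 = 465.8 kN.
Design strength φR_n = 0.75 × 465.8 = 349 kN.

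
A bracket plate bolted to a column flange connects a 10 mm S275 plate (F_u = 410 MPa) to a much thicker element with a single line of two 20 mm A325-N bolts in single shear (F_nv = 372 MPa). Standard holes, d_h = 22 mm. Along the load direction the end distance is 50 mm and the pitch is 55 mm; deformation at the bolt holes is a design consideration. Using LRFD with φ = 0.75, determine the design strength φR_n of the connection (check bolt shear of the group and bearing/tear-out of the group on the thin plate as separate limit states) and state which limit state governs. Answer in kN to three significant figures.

175 kN (bolt shear governs)

Bolt shear: A_b = π·20²/4 = 314.2 mm²; R_n = 372 × 314.2 × 2 × 1 / 1000 = 233.7 kN → 0.75 × 233.7 = 175 kN.
Bearing (1.2 l_c t F_u ≤ 2.4 d t F_u): upper limit = 2.4·20·10·410 / 1000 = 196.8 kN.
  Edge l_c = 50 − 22/2 = 39 → r_n = 191.9 kN; interior l_c = 55 − 22 = 33 → r_n = 162.4 kN.
  R_n,bearing = 1·191.9 + 1·162.4 = 354.2 kN → 0.75 × 354.2 = 266 kN.
Bolt shear governs: 175 kN.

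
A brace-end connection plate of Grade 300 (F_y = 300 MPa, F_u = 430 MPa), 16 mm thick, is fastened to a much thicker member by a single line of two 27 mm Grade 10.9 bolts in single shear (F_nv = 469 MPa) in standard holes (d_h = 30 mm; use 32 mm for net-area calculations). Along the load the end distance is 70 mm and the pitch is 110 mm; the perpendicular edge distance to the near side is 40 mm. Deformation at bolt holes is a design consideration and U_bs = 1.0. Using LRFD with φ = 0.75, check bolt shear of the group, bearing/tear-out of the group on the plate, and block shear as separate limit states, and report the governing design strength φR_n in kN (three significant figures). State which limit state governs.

403 kN (bolt shear governs)

Bolt shear: A_b = π·27²/4 = 572.6 mm²; R_n = 469 × 572.6 × 2 × 1 / 1000 = 537.1 kN → 0.75 × 537.1 = 403 kN.
Bearing: edge l_c = 55, r_n = 445.8 kN; interior l_c = 80, r_n = 445.8 kN; R_n = 445.8 + 1·445.8 = 891.6 kN → 669 kN.
Block shear: A_gv = 2880, A_nv = 2112, A_nt = 384 mm²; R_n = min(0.6F_uA_nv, 0.6F_yA_gv) + U_bs·F_u·A_nt = 683.5 kN → 513 kN.
Bolt shear governs: 403 kN.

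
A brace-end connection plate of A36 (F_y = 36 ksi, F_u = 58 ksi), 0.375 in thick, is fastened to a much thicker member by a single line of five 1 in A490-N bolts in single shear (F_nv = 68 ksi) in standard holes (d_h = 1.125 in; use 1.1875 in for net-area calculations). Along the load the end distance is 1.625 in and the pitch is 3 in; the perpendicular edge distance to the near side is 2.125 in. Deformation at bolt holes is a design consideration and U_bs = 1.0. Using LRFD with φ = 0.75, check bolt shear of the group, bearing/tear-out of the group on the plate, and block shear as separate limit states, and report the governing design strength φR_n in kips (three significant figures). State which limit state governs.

106 kips (block shear governs)

Bolt shear: A_b = π·1²/4 = 0.7854 in²; R_n = 68 × 0.7854 × 5 × 1 = 267 kips → 0.75 × 267 = 200 kips.
Bearing: edge l_c = 1.062, r_n = 27.73 kips; interior l_c = 1.875, r_n = 48.94 kips; R_n = 27.73 + 4·48.94 = 223.5 kips → 168 kips.
Block shear: A_gv = 5.109, A_nv = 3.105, A_nt = 0.5742 in²; R_n = min(0.6F_uA_nv, 0.6F_yA_gv) + U_bs·F_u·A_nt = 141.4 kips → 106 kips.
Block shear governs: 106 kips.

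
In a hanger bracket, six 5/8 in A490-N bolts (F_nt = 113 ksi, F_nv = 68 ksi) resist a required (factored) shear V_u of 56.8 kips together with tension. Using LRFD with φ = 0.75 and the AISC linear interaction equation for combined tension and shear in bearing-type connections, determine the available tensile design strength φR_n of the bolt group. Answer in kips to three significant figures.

108 kips

A_b = π·0.625²/4 = 0.3068 in²; f_rv = 56.8 / (6 × 0.3068) = 30.86 ksi.
F'_nt = 1.3 F_nt − (F_nt / φF_nv) f_rv = 1.3·113 − (113/(0.75·68))·30.86 = 78.53 ksi, capped at F_nt → F'_nt = 78.53 ksi.
R_n = F'_nt · A_b · n = 78.53 × 0.3068 × 6 = 144.6 kips.
Design strength φR_n = 0.75 × 144.6 = 108 kips.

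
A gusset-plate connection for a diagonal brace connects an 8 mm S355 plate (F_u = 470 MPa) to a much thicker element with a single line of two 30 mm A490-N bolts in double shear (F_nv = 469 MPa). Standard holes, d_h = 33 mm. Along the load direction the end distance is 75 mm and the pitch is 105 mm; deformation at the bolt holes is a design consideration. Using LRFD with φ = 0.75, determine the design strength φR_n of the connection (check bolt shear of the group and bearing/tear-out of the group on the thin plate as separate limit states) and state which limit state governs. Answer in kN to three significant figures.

401 kN (bearing governs)

Bolt shear: A_b = π·30²/4 = 706.9 mm²; R_n = 469 × 706.9 × 2 × 2 / 1000 = 1326 kN → 0.75 × 1326 = 995 kN.
Bearing (1.2 l_c t F_u ≤ 2.4 d t F_u): upper limit = 2.4·30·8·470 / 1000 = 270.7 kN.
  Edge l_c = 75 − 33/2 = 58.5 → r_n = 264 kN; interior l_c = 105 − 33 = 72 → r_n = 270.7 kN.
  R_n,bearing = 1·264 + 1·270.7 = 534.7 kN → 0.75 × 534.7 = 401 kN.
Bearing governs: 401 kN.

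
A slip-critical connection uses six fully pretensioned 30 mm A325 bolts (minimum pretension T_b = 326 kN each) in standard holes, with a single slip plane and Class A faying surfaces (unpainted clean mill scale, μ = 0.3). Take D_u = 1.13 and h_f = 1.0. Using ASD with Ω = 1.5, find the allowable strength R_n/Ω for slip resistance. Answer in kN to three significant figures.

R_n = μ · D_u · h_f · T_b · n_s · n_b = 0.3 × 1.13 × 1.0 × 326 × 1 × 6 = 663.1 kN.
Allowable strength R_n/Ω = 663.1 / 1.5 = 442 kN.

442 kN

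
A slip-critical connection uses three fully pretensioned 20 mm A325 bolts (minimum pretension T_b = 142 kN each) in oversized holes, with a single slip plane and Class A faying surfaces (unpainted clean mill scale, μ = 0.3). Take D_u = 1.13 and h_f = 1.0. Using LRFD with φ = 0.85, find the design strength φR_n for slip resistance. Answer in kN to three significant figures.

123 kN

R_n = μ · D_u · h_f · T_b · n_s · n_b = 0.3 × 1.13 × 1.0 × 142 × 1 × 3 = 144.4 kN.
Design strength φR_n = 0.85 × 144.4 = 123 kN.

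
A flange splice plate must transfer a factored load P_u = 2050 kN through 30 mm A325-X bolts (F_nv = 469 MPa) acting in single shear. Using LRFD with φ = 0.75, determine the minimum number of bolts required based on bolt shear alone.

9 bolts

A_b = π·30²/4 = 706.9 mm².
Per-bolt design strength φR_n = 0.75 × 469 × 706.9 × 1 / 1000 = 248.6 kN.
n ≥ 2050 / 248.6 = 8.245 → use 9 bolts.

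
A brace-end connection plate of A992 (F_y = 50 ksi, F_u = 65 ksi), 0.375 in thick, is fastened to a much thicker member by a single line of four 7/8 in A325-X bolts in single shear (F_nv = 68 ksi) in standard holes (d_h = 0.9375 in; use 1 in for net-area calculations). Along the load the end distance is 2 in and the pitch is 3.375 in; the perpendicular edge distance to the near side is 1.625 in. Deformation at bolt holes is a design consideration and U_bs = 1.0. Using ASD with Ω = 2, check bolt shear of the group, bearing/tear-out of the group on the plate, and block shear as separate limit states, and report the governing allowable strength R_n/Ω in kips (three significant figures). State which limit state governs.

76.8 kips (block shear governs)

Bolt shear: A_b = π·0.875²/4 = 0.6013 in²; R_n = 68 × 0.6013 × 4 × 1 = 163.6 kips → 163.6 / 2 = 81.8 kips.
Bearing: edge l_c = 1.531, r_n = 44.79 kips; interior l_c = 2.438, r_n = 51.19 kips; R_n = 44.79 + 3·51.19 = 198.4 kips → 99.2 kips.
Block shear: A_gv = 4.547, A_nv = 3.234, A_nt = 0.4219 in²; R_n = min(0.6F_uA_nv, 0.6F_yA_gv) + U_bs·F_u·A_nt = 153.6 kips → 76.8 kips.
Block shear governs: 76.8 kips.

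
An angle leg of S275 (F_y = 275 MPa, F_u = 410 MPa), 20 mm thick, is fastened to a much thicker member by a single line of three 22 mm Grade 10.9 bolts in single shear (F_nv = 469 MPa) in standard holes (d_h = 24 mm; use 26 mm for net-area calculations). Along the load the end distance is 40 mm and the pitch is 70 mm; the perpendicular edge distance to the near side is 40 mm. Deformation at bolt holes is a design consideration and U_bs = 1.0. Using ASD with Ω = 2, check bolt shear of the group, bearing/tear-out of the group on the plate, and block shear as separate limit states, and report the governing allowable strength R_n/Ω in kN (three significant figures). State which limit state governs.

267 kN (bolt shear governs)

Bolt shear: A_b = π·22²/4 = 380.1 mm²; R_n = 469 × 380.1 × 3 × 1 / 1000 = 534.8 kN → 534.8 / 2 = 267 kN.
Bearing: edge l_c = 28, r_n = 275.5 kN; interior l_c = 46, r_n = 433 kN; R_n = 275.5 + 2·433 = 1141 kN → 571 kN.
Block shear: A_gv = 3600, A_nv = 2300, A_nt = 540 mm²; R_n = min(0.6F_uA_nv, 0.6F_yA_gv) + U_bs·F_u·A_nt = 787.2 kN → 394 kN.
Bolt shear governs: 267 kN.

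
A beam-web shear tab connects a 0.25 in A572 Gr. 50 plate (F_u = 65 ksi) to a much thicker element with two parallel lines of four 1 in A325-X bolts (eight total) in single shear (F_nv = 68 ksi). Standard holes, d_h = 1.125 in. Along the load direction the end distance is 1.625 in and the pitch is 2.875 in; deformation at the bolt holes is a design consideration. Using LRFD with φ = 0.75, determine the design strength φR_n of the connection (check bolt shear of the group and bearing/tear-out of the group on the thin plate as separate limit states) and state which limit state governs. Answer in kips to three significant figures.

185 kips (bearing governs)

Bolt shear: A_b = π·1²/4 = 0.7854 in²; R_n = 68 × 0.7854 × 8 × 1 = 427.3 kips → 0.75 × 427.3 = 320 kips.
Bearing (1.2 l_c t F_u ≤ 2.4 d t F_u): upper limit = 2.4·1·0.25·65 = 39 kips.
  Edge l_c = 1.625 − 1.125/2 = 1.062 → r_n = 20.72 kips; interior l_c = 2.875 − 1.125 = 1.75 → r_n = 34.12 kips.
  R_n,bearing = 2·20.72 + 6·34.12 = 246.2 kips → 0.75 × 246.2 = 185 kips.
Bearing governs: 185 kips.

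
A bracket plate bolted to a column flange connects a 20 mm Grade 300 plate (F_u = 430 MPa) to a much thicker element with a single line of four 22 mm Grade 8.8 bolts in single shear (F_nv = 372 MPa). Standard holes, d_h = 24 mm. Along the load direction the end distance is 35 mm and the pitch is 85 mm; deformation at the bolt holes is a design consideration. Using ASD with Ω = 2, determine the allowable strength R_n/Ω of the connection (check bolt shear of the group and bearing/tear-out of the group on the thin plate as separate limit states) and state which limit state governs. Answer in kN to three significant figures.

Bolt shear: A_b = π·22²/4 = 380.1 mm²; R_n = 372 × 380.1 × 4 × 1 / 1000 = 565.6 kN → 565.6 / 2 = 283 kN.
Bearing (1.2 l_c t F_u ≤ 2.4 d t F_u): upper limit = 2.4·22·20·430 / 1000 = 454.1 kN.
  Edge l_c = 35 − 24/2 = 23 → r_n = 237.4 kN; interior l_c = 85 − 24 = 61 → r_n = 454.1 kN.
  R_n,bearing = 1·237.4 + 3·454.1 = 1600 kN → 1600 / 2 = 800 kN.
Bolt shear governs: 283 kN.

283 kN (bolt shear governs)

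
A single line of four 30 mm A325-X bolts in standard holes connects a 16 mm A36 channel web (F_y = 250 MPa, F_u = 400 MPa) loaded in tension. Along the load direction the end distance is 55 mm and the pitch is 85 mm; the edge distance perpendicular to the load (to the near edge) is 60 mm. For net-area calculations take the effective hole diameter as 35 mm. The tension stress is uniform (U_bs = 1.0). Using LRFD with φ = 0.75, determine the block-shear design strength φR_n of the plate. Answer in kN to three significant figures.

744 kN

Shear plane L_v = 55 + 3·85 = 310 mm; A_gv = 310 × 16 = 4960 mm².
A_nv = (310 − 3.5·35) × 16 = 3000 mm².
A_nt = (60 − 0.5·35) × 16 = 680 mm².
0.6 F_u A_nv = 720 kN; 0.6 F_y A_gv = 744 kN → shear rupture governs the shear term.
R_n = 720 + 1.0 × 400 × 680 / 1000 = 992 kN.
Design strength φR_n = 0.75 × 992 = 744 kN.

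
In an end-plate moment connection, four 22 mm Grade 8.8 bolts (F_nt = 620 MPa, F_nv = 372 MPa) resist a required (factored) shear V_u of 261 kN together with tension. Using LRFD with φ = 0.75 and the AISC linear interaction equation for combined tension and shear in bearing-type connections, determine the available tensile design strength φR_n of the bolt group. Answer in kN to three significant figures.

A_b = π·22²/4 = 380.1 mm²; f_rv = 261 × 1000 / (4 × 380.1) = 171.7 MPa.
F'_nt = 1.3 F_nt − (F_nt / φF_nv) f_rv = 1.3·620 − (620/(0.75·372))·171.7 = 424.6 MPa, capped at F_nt → F'_nt = 424.6 MPa.
R_n = F'_nt · A_b · n = 424.6 × 380.1 × 4 / 1000 = 645.5 kN.
Design strength φR_n = 0.75 × 645.5 = 484 kN.

484 kN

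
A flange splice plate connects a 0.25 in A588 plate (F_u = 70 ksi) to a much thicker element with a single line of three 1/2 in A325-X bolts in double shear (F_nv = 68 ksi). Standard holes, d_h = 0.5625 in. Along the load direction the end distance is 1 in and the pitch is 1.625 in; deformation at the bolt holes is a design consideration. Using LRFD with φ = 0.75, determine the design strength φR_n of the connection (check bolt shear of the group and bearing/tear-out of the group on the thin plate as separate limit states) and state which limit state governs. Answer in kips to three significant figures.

Bolt shear: A_b = π·0.5²/4 = 0.1963 in²; R_n = 68 × 0.1963 × 3 × 2 = 80.11 kips → 0.75 × 80.11 = 60.1 kips.
Bearing (1.2 l_c t F_u ≤ 2.4 d t F_u): upper limit = 2.4·0.5·0.25·70 = 21 kips.
  Edge l_c = 1 − 0.5625/2 = 0.7188 → r_n = 15.09 kips; interior l_c = 1.625 − 0.5625 = 1.062 → r_n = 21 kips.
  R_n,bearing = 1·15.09 + 2·21 = 57.09 kips → 0.75 × 57.09 = 42.8 kips.
Bearing governs: 42.8 kips.

42.8 kips (bearing governs)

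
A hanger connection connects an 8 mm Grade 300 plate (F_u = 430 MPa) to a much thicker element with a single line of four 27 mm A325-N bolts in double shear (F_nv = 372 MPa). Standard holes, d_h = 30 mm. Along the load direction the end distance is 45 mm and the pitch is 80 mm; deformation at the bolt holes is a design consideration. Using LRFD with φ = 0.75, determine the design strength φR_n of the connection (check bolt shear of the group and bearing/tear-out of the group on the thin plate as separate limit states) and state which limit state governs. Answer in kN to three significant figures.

Bolt shear: A_b = π·27²/4 = 572.6 mm²; R_n = 372 × 572.6 × 4 × 2 / 1000 = 1704 kN → 0.75 × 1704 = 1280 kN.
Bearing (1.2 l_c t F_u ≤ 2.4 d t F_u): upper limit = 2.4·27·8·430 / 1000 = 222.9 kN.
  Edge l_c = 45 − 30/2 = 30 → r_n = 123.8 kN; interior l_c = 80 − 30 = 50 → r_n = 206.4 kN.
  R_n,bearing = 1·123.8 + 3·206.4 = 743 kN → 0.75 × 743 = 557 kN.
Bearing governs: 557 kN.

557 kN (bearing governs)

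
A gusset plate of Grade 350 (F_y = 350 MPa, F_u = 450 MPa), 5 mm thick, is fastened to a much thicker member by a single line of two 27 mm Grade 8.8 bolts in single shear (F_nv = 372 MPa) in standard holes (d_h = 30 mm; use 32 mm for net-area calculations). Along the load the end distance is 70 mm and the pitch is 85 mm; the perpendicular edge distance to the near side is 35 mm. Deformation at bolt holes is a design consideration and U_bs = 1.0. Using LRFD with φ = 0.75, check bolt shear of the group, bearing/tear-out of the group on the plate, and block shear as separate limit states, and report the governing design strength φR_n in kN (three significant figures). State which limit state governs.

140 kN (block shear governs)

Bolt shear: A_b = π·27²/4 = 572.6 mm²; R_n = 372 × 572.6 × 2 × 1 / 1000 = 426 kN → 0.75 × 426 = 319 kN.
Bearing: edge l_c = 55, r_n = 145.8 kN; interior l_c = 55, r_n = 145.8 kN; R_n = 145.8 + 1·145.8 = 291.6 kN → 219 kN.
Block shear: A_gv = 775, A_nv = 535, A_nt = 95 mm²; R_n = min(0.6F_uA_nv, 0.6F_yA_gv) + U_bs·F_u·A_nt = 187.2 kN → 140 kN.
Block shear governs: 140 kN.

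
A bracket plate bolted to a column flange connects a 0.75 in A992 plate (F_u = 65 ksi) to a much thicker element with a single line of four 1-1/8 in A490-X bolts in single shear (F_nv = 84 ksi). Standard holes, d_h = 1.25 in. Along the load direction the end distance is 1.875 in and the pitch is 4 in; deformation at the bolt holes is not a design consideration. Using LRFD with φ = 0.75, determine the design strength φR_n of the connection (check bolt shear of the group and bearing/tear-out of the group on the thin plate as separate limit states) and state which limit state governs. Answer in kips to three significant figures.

Bolt shear: A_b = π·1.125²/4 = 0.994 in²; R_n = 84 × 0.994 × 4 × 1 = 334 kips → 0.75 × 334 = 250 kips.
Bearing (1.5 l_c t F_u ≤ 3.0 d t F_u): upper limit = 3.0·1.125·0.75·65 = 164.5 kips.
  Edge l_c = 1.875 − 1.25/2 = 1.25 → r_n = 91.41 kips; interior l_c = 4 − 1.25 = 2.75 → r_n = 164.5 kips.
  R_n,bearing = 1·91.41 + 3·164.5 = 585 kips → 0.75 × 585 = 439 kips.
Bolt shear governs: 250 kips.

250 kips (bolt shear governs)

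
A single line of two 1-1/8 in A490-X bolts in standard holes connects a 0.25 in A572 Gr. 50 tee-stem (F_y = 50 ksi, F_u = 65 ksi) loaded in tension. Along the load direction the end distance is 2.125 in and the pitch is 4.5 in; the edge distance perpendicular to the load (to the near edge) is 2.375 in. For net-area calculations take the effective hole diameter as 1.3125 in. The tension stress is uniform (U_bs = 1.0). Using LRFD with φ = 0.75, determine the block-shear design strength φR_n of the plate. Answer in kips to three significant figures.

55 kips

Shear plane L_v = 2.125 + 1·4.5 = 6.625 in; A_gv = 6.625 × 0.25 = 1.656 in².
A_nv = (6.625 − 1.5·1.3125) × 0.25 = 1.164 in².
A_nt = (2.375 − 0.5·1.3125) × 0.25 = 0.4297 in².
0.6 F_u A_nv = 45.4 kips; 0.6 F_y A_gv = 49.69 kips → shear rupture governs the shear term.
R_n = 45.4 + 1.0 × 65 × 0.4297 = 73.33 kips.
Design strength φR_n = 0.75 × 73.33 = 55 kips.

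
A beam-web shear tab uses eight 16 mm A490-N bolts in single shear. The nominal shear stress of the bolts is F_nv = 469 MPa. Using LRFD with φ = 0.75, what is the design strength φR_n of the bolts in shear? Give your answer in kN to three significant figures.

A_b = π × 16² / 4 = 201.1 mm².
R_n = F_nv · A_b · n · n_s = 469 × 201.1 × 8 × 1 / 1000 = 754.4 kN.
Design strength φR_n = 0.75 × 754.4 = 566 kN.

566 kN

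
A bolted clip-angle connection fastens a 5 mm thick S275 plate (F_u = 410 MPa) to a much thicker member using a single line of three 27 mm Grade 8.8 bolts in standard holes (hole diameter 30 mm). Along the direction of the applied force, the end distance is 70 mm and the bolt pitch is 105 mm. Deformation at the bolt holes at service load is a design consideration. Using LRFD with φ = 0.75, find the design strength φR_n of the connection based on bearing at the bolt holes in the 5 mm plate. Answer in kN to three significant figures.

Per bolt r_n = 1.2 l_c t F_u ≤ 2.4 d t F_u; upper limit = 2.4 × 27 × 5 × 410 / 1000 = 132.8 kN.
Edge bolt: l_c = 70 − 30/2 = 55 mm → 1.2 × 55 × 5 × 410 / 1000 = 135.3 → r_n = 132.8 kN.
Interior bolts: l_c = 105 − 30 = 75 mm → 1.2 × 75 × 5 × 410 / 1000 = 184.5 → r_n = 132.8 kN.
R_n = 1 × 132.8 + 2 × 132.8 = 398.5 kN.
Design strength φR_n = 0.75 × 398.5 = 299 kN.

299 kN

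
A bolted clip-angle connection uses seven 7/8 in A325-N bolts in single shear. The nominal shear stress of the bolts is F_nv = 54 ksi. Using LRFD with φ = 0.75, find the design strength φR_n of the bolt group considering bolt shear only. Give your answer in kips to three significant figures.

170 kips

A_b = π × 0.875² / 4 = 0.6013 in².
R_n = F_nv · A_b · n · n_s = 54 × 0.6013 × 7 × 1 = 227.3 kips.
Design strength φR_n = 0.75 × 227.3 = 170 kips.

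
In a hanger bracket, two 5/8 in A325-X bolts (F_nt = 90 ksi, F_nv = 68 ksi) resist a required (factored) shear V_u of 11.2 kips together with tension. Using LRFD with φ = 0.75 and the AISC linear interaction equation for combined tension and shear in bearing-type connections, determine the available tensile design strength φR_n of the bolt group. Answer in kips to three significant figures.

A_b = π·0.625²/4 = 0.3068 in²; f_rv = 11.2 / (2 × 0.3068) = 18.25 ksi.
F'_nt = 1.3 F_nt − (F_nt / φF_nv) f_rv = 1.3·90 − (90/(0.75·68))·18.25 = 84.79 ksi, capped at F_nt → F'_nt = 84.79 ksi.
R_n = F'_nt · A_b · n = 84.79 × 0.3068 × 2 = 52.03 kips.
Design strength φR_n = 0.75 × 52.03 = 39 kips.

39 kips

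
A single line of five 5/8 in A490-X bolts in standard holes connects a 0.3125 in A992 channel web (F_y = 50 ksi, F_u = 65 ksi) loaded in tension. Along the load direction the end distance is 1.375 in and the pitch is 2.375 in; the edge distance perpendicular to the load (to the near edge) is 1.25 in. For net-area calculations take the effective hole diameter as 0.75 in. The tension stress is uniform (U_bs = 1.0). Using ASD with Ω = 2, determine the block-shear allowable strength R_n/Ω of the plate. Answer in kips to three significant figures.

Shear plane L_v = 1.375 + 4·2.375 = 10.88 in; A_gv = 10.88 × 0.3125 = 3.398 in².
A_nv = (10.88 − 4.5·0.75) × 0.3125 = 2.344 in².
A_nt = (1.25 − 0.5·0.75) × 0.3125 = 0.2734 in².
0.6 F_u A_nv = 91.41 kips; 0.6 F_y A_gv = 102 kips → shear rupture governs the shear term.
R_n = 91.41 + 1.0 × 65 × 0.2734 = 109.2 kips.
Allowable strength R_n/Ω = 109.2 / 2 = 54.6 kips.

54.6 kips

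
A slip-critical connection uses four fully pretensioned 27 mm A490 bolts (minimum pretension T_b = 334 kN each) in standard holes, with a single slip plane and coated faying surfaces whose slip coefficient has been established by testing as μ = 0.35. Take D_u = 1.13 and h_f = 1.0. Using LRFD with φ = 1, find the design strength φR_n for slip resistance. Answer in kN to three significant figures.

R_n = μ · D_u · h_f · T_b · n_s · n_b = 0.35 × 1.13 × 1.0 × 334 × 1 × 4 = 528.4 kN.
Design strength φR_n = 1 × 528.4 = 528 kN.

528 kN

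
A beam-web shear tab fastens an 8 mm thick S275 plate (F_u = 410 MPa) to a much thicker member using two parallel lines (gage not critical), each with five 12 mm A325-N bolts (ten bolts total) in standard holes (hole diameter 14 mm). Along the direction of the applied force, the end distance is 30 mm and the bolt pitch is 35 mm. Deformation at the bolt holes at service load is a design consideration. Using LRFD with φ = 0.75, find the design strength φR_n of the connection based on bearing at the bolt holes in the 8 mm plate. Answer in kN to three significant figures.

Per bolt r_n = 1.2 l_c t F_u ≤ 2.4 d t F_u; upper limit = 2.4 × 12 × 8 × 410 / 1000 = 94.46 kN.
Edge bolt: l_c = 30 − 14/2 = 23 mm → 1.2 × 23 × 8 × 410 / 1000 = 90.53 → r_n = 90.53 kN.
Interior bolts: l_c = 35 − 14 = 21 mm → 1.2 × 21 × 8 × 410 / 1000 = 82.66 → r_n = 82.66 kN.
R_n = 2 × 90.53 + 8 × 82.66 = 842.3 kN.
Design strength φR_n = 0.75 × 842.3 = 632 kN.

632 kN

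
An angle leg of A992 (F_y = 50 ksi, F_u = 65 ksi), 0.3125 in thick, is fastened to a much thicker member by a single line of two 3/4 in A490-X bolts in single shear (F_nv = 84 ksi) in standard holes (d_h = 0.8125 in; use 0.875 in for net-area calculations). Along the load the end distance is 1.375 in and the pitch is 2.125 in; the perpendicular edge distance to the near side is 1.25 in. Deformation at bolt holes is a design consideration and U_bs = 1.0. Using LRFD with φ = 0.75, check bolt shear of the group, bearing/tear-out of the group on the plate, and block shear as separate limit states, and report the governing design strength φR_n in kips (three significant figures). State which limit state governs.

Bolt shear: A_b = π·0.75²/4 = 0.4418 in²; R_n = 84 × 0.4418 × 2 × 1 = 74.22 kips → 0.75 × 74.22 = 55.7 kips.
Bearing: edge l_c = 0.9688, r_n = 23.61 kips; interior l_c = 1.312, r_n = 31.99 kips; R_n = 23.61 + 1·31.99 = 55.61 kips → 41.7 kips.
Block shear: A_gv = 1.094, A_nv = 0.6836, A_nt = 0.2539 in²; R_n = min(0.6F_uA_nv, 0.6F_yA_gv) + U_bs·F_u·A_nt = 43.16 kips → 32.4 kips.
Block shear governs: 32.4 kips.

32.4 kips (block shear governs)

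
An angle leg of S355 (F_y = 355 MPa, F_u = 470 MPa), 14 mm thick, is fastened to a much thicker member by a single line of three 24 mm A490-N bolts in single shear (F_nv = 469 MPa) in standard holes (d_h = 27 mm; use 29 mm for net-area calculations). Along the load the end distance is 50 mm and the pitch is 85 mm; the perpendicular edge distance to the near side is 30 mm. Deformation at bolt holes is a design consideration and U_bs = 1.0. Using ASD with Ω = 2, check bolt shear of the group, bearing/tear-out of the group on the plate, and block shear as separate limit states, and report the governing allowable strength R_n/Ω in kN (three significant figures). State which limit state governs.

318 kN (bolt shear governs)

Bolt shear: A_b = π·24²/4 = 452.4 mm²; R_n = 469 × 452.4 × 3 × 1 / 1000 = 636.5 kN → 636.5 / 2 = 318 kN.
Bearing: edge l_c = 36.5, r_n = 288.2 kN; interior l_c = 58, r_n = 379 kN; R_n = 288.2 + 2·379 = 1046 kN → 523 kN.
Block shear: A_gv = 3080, A_nv = 2065, A_nt = 217 mm²; R_n = min(0.6F_uA_nv, 0.6F_yA_gv) + U_bs·F_u·A_nt = 684.3 kN → 342 kN.
Bolt shear governs: 318 kN.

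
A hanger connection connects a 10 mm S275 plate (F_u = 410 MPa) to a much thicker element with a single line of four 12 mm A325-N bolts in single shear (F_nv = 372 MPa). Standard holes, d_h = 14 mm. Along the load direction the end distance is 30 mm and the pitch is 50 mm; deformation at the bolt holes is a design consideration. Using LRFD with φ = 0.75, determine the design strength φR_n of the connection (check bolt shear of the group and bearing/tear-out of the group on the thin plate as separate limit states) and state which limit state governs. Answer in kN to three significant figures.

126 kN (bolt shear governs)

Bolt shear: A_b = π·12²/4 = 113.1 mm²; R_n = 372 × 113.1 × 4 × 1 / 1000 = 168.3 kN → 0.75 × 168.3 = 126 kN.
Bearing (1.2 l_c t F_u ≤ 2.4 d t F_u): upper limit = 2.4·12·10·410 / 1000 = 118.1 kN.
  Edge l_c = 30 − 14/2 = 23 → r_n = 113.2 kN; interior l_c = 50 − 14 = 36 → r_n = 118.1 kN.
  R_n,bearing = 1·113.2 + 3·118.1 = 467.4 kN → 0.75 × 467.4 = 351 kN.
Bolt shear governs: 126 kN.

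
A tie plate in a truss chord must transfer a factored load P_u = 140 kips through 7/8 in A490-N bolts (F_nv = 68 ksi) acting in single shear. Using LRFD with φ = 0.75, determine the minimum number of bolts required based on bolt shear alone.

A_b = π·0.875²/4 = 0.6013 in².
Per-bolt design strength φR_n = 0.75 × 68 × 0.6013 × 1 = 30.67 kips.
n ≥ 140 / 30.67 = 4.565 → use 5 bolts.

5 bolts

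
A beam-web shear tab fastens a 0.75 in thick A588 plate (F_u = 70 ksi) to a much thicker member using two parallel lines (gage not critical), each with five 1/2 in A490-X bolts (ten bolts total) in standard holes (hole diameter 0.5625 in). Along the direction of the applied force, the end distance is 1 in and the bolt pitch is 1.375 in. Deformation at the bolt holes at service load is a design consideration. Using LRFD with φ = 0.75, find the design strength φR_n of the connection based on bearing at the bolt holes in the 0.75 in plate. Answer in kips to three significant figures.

Per bolt r_n = 1.2 l_c t F_u ≤ 2.4 d t F_u; upper limit = 2.4 × 0.5 × 0.75 × 70 = 63 kips.
Edge bolt: l_c = 1 − 0.5625/2 = 0.7188 in → 1.2 × 0.7188 × 0.75 × 70 = 45.28 → r_n = 45.28 kips.
Interior bolts: l_c = 1.375 − 0.5625 = 0.8125 in → 1.2 × 0.8125 × 0.75 × 70 = 51.19 → r_n = 51.19 kips.
R_n = 2 × 45.28 + 8 × 51.19 = 500.1 kips.
Design strength φR_n = 0.75 × 500.1 = 375 kips.

375 kips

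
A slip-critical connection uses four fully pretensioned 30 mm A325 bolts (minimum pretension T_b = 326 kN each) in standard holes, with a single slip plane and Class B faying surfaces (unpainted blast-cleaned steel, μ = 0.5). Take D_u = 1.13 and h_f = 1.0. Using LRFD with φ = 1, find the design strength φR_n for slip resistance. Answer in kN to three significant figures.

737 kN

R_n = μ · D_u · h_f · T_b · n_s · n_b = 0.5 × 1.13 × 1.0 × 326 × 1 × 4 = 736.8 kN.
Design strength φR_n = 1 × 736.8 = 737 kN.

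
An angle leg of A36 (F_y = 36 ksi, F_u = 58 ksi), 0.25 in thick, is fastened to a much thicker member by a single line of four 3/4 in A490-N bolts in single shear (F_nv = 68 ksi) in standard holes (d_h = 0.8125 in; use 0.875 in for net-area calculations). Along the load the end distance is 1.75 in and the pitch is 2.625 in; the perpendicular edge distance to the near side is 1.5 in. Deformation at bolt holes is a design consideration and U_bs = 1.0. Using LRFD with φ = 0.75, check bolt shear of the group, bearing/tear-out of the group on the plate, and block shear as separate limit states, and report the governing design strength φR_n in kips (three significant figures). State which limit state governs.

Bolt shear: A_b = π·0.75²/4 = 0.4418 in²; R_n = 68 × 0.4418 × 4 × 1 = 120.2 kips → 0.75 × 120.2 = 90.1 kips.
Bearing: edge l_c = 1.344, r_n = 23.38 kips; interior l_c = 1.812, r_n = 26.1 kips; R_n = 23.38 + 3·26.1 = 101.7 kips → 76.3 kips.
Block shear: A_gv = 2.406, A_nv = 1.641, A_nt = 0.2656 in²; R_n = min(0.6F_uA_nv, 0.6F_yA_gv) + U_bs·F_u·A_nt = 67.38 kips → 50.5 kips.
Block shear governs: 50.5 kips.

50.5 kips (block shear governs)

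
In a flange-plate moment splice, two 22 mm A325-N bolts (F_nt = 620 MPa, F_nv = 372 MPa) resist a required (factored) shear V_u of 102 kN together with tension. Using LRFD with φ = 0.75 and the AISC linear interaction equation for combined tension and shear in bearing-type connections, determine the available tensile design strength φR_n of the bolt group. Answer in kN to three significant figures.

290 kN

A_b = π·22²/4 = 380.1 mm²; f_rv = 102 × 1000 / (2 × 380.1) = 134.2 MPa.
F'_nt = 1.3 F_nt − (F_nt / φF_nv) f_rv = 1.3·620 − (620/(0.75·372))·134.2 = 507.9 MPa, capped at F_nt → F'_nt = 507.9 MPa.
R_n = F'_nt · A_b · n = 507.9 × 380.1 × 2 / 1000 = 386.1 kN.
Design strength φR_n = 0.75 × 386.1 = 290 kN.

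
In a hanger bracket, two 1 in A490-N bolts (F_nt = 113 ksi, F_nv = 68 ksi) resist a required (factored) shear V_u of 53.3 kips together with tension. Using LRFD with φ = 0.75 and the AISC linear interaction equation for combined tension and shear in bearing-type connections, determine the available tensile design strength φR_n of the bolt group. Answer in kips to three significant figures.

A_b = π·1²/4 = 0.7854 in²; f_rv = 53.3 / (2 × 0.7854) = 33.93 ksi.
F'_nt = 1.3 F_nt − (F_nt / φF_nv) f_rv = 1.3·113 − (113/(0.75·68))·33.93 = 71.72 ksi, capped at F_nt → F'_nt = 71.72 ksi.
R_n = F'_nt · A_b · n = 71.72 × 0.7854 × 2 = 112.7 kips.
Design strength φR_n = 0.75 × 112.7 = 84.5 kips.

84.5 kips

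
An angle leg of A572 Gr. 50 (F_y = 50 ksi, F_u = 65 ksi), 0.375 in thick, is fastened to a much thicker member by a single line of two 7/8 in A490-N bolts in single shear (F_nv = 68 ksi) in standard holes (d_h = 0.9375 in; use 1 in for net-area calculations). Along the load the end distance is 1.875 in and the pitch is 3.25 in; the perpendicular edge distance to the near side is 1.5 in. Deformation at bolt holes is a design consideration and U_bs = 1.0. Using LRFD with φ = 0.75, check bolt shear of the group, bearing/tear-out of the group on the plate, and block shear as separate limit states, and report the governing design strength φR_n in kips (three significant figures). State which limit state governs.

58 kips (block shear governs)

Bolt shear: A_b = π·0.875²/4 = 0.6013 in²; R_n = 68 × 0.6013 × 2 × 1 = 81.78 kips → 0.75 × 81.78 = 61.3 kips.
Bearing: edge l_c = 1.406, r_n = 41.13 kips; interior l_c = 2.312, r_n = 51.19 kips; R_n = 41.13 + 1·51.19 = 92.32 kips → 69.2 kips.
Block shear: A_gv = 1.922, A_nv = 1.359, A_nt = 0.375 in²; R_n = min(0.6F_uA_nv, 0.6F_yA_gv) + U_bs·F_u·A_nt = 77.39 kips → 58 kips.
Block shear governs: 58 kips.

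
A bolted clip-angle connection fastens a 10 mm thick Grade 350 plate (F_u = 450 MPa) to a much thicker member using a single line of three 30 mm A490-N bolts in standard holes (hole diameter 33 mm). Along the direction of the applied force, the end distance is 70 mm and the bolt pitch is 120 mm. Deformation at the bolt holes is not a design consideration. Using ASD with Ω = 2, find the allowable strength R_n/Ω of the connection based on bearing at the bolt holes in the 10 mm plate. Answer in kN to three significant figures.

Per bolt r_n = 1.5 l_c t F_u ≤ 3.0 d t F_u; upper limit = 3.0 × 30 × 10 × 450 / 1000 = 405 kN.
Edge bolt: l_c = 70 − 33/2 = 53.5 mm → 1.5 × 53.5 × 10 × 450 / 1000 = 361.1 → r_n = 361.1 kN.
Interior bolts: l_c = 120 − 33 = 87 mm → 1.5 × 87 × 10 × 450 / 1000 = 587.2 → r_n = 405 kN.
R_n = 1 × 361.1 + 2 × 405 = 1171 kN.
Allowable strength R_n/Ω = 1171 / 2 = 586 kN.

586 kN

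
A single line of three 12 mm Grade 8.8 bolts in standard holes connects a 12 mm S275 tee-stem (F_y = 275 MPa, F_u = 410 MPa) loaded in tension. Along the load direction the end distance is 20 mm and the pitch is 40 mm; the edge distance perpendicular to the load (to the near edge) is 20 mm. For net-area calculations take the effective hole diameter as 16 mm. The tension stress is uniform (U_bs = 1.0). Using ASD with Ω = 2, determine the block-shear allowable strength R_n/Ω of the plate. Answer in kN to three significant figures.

118 kN

Shear plane L_v = 20 + 2·40 = 100 mm; A_gv = 100 × 12 = 1200 mm².
A_nv = (100 − 2.5·16) × 12 = 720 mm².
A_nt = (20 − 0.5·16) × 12 = 144 mm².
0.6 F_u A_nv = 177.1 kN; 0.6 F_y A_gv = 198 kN → shear rupture governs the shear term.
R_n = 177.1 + 1.0 × 410 × 144 / 1000 = 236.2 kN.
Allowable strength R_n/Ω = 236.2 / 2 = 118 kN.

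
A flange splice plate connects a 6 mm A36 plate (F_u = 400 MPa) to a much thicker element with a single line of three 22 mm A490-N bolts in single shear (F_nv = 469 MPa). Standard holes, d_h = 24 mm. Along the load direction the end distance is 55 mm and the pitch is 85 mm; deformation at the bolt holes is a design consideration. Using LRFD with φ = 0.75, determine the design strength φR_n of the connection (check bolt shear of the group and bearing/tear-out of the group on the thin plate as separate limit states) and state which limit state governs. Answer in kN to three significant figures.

283 kN (bearing governs)

Bolt shear: A_b = π·22²/4 = 380.1 mm²; R_n = 469 × 380.1 × 3 × 1 / 1000 = 534.8 kN → 0.75 × 534.8 = 401 kN.
Bearing (1.2 l_c t F_u ≤ 2.4 d t F_u): upper limit = 2.4·22·6·400 / 1000 = 126.7 kN.
  Edge l_c = 55 − 24/2 = 43 → r_n = 123.8 kN; interior l_c = 85 − 24 = 61 → r_n = 126.7 kN.
  R_n,bearing = 1·123.8 + 2·126.7 = 377.3 kN → 0.75 × 377.3 = 283 kN.
Bearing governs: 283 kN.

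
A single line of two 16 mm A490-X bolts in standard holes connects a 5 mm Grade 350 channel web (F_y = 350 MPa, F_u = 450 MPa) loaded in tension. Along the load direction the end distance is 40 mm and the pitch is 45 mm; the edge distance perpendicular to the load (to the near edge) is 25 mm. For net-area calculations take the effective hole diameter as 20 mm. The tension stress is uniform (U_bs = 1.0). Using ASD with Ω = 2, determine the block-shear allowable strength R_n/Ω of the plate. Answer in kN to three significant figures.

54 kN

Shear plane L_v = 40 + 1·45 = 85 mm; A_gv = 85 × 5 = 425 mm².
A_nv = (85 − 1.5·20) × 5 = 275 mm².
A_nt = (25 − 0.5·20) × 5 = 75 mm².
0.6 F_u A_nv = 74.25 kN; 0.6 F_y A_gv = 89.25 kN → shear rupture governs the shear term.
R_n = 74.25 + 1.0 × 450 × 75 / 1000 = 108 kN.
Allowable strength R_n/Ω = 108 / 2 = 54 kN.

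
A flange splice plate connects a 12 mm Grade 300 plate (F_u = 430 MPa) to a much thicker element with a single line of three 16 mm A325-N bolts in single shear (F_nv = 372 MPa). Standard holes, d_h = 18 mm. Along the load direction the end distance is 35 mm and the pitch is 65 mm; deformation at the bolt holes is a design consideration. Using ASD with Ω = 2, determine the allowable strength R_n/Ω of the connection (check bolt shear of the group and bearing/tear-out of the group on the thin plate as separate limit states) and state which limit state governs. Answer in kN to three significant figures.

Bolt shear: A_b = π·16²/4 = 201.1 mm²; R_n = 372 × 201.1 × 3 × 1 / 1000 = 224.4 kN → 224.4 / 2 = 112 kN.
Bearing (1.2 l_c t F_u ≤ 2.4 d t F_u): upper limit = 2.4·16·12·430 / 1000 = 198.1 kN.
  Edge l_c = 35 − 18/2 = 26 → r_n = 161 kN; interior l_c = 65 − 18 = 47 → r_n = 198.1 kN.
  R_n,bearing = 1·161 + 2·198.1 = 557.3 kN → 557.3 / 2 = 279 kN.
Bolt shear governs: 112 kN.

112 kN (bolt shear governs)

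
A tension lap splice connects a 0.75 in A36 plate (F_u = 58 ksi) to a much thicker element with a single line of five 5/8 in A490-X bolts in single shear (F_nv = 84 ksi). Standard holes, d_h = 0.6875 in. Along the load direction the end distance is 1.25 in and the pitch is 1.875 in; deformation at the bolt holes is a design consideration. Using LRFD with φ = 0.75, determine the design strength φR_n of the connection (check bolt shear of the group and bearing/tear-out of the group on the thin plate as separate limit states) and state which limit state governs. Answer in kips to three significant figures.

96.6 kips (bolt shear governs)

Bolt shear: A_b = π·0.625²/4 = 0.3068 in²; R_n = 84 × 0.3068 × 5 × 1 = 128.9 kips → 0.75 × 128.9 = 96.6 kips.
Bearing (1.2 l_c t F_u ≤ 2.4 d t F_u): upper limit = 2.4·0.625·0.75·58 = 65.25 kips.
  Edge l_c = 1.25 − 0.6875/2 = 0.9062 → r_n = 47.31 kips; interior l_c = 1.875 − 0.6875 = 1.188 → r_n = 61.99 kips.
  R_n,bearing = 1·47.31 + 4·61.99 = 295.3 kips → 0.75 × 295.3 = 221 kips.
Bolt shear governs: 96.6 kips.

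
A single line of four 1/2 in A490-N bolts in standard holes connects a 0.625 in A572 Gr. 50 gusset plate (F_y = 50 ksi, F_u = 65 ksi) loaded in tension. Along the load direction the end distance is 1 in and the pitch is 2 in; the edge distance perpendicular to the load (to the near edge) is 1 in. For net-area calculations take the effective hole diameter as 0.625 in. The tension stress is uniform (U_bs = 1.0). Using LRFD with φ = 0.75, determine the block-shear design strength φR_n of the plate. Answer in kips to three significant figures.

Shear plane L_v = 1 + 3·2 = 7 in; A_gv = 7 × 0.625 = 4.375 in².
A_nv = (7 − 3.5·0.625) × 0.625 = 3.008 in².
A_nt = (1 − 0.5·0.625) × 0.625 = 0.4297 in².
0.6 F_u A_nv = 117.3 kips; 0.6 F_y A_gv = 131.2 kips → shear rupture governs the shear term.
R_n = 117.3 + 1.0 × 65 × 0.4297 = 145.2 kips.
Design strength φR_n = 0.75 × 145.2 = 109 kips.

109 kips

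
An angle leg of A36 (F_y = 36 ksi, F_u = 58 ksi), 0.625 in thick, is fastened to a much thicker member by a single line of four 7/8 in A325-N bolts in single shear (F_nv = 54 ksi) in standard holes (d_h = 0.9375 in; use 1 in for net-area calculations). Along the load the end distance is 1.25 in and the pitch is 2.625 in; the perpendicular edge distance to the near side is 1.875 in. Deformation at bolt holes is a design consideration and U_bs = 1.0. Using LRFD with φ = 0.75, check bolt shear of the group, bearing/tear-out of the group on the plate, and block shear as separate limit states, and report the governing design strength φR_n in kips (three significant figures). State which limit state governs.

97.4 kips (bolt shear governs)

Bolt shear: A_b = π·0.875²/4 = 0.6013 in²; R_n = 54 × 0.6013 × 4 × 1 = 129.9 kips → 0.75 × 129.9 = 97.4 kips.
Bearing: edge l_c = 0.7812, r_n = 33.98 kips; interior l_c = 1.688, r_n = 73.41 kips; R_n = 33.98 + 3·73.41 = 254.2 kips → 191 kips.
Block shear: A_gv = 5.703, A_nv = 3.516, A_nt = 0.8594 in²; R_n = min(0.6F_uA_nv, 0.6F_yA_gv) + U_bs·F_u·A_nt = 172.2 kips → 129 kips.
Bolt shear governs: 97.4 kips.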